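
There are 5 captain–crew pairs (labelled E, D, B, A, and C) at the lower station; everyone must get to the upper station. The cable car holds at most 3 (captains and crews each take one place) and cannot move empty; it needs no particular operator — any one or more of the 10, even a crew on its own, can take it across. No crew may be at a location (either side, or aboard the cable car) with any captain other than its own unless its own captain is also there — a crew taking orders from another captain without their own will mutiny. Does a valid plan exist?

Yes

1. captain E and crew E cross → the upper station.
2. captain E crosses ← the lower station.
3. crew A, crew B, and crew D cross → the upper station.
4. crew E crosses ← the lower station.
5. captain A, captain B, and captain D cross → the upper station.
6. captain D and crew D cross ← the lower station.
7. captain C, captain D, and captain E cross → the upper station.
8. crew B crosses ← the lower station.
9. crew D and crew E cross → the upper station.
10. crew E crosses ← the lower station.
11. crew B, crew C, and crew E cross → the upper station.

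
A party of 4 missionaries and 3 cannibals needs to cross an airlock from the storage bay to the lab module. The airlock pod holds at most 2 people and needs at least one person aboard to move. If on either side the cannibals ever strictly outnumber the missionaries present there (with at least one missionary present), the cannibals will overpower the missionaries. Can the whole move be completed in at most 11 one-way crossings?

Yes

Yes — this plan uses 11 crossings (≤ 11):
1. 2 cannibals → the lab module.  (the storage bay: 4M 1C; the lab module: 0M 2C)
2. 1 cannibal ← the storage bay.  (the storage bay: 4M 2C; the lab module: 0M 1C)
3. 2 cannibals → the lab module.  (the storage bay: 4M 0C; the lab module: 0M 3C)
4. 1 cannibal ← the storage bay.  (the storage bay: 4M 1C; the lab module: 0M 2C)
5. 2 missionaries → the lab module.  (the storage bay: 2M 1C; the lab module: 2M 2C)
6. 1 cannibal ← the storage bay.  (the storage bay: 2M 2C; the lab module: 2M 1C)
7. 1 missionary and 1 cannibal → the lab module.  (the storage bay: 1M 1C; the lab module: 3M 2C)
8. 1 missionary ← the storage bay.  (the storage bay: 2M 1C; the lab module: 2M 2C)
9. 1 missionary and 1 cannibal → the lab module.  (the storage bay: 1M 0C; the lab module: 3M 3C)
10. 1 cannibal ← the storage bay.  (the storage bay: 1M 1C; the lab module: 3M 2C)
11. 1 missionary and 1 cannibal → the lab module.  (the storage bay: 0M 0C; the lab module: 4M 3C)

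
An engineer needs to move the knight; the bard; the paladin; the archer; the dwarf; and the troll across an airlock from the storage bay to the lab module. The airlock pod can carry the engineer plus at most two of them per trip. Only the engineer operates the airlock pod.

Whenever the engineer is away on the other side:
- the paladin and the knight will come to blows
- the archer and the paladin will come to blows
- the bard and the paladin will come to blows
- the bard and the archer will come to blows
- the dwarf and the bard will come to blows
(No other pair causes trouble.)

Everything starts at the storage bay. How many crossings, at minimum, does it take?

Counting alone: the engineer can take at most 2 across per trip to the lab module, so moving all 6 needs at least 3 loaded trips out, with a return between consecutive ones — at least 5 crossings.
The safety rule pushes this higher. Following every safe sequence of crossings, the most of the 6 that can be at the lab module as the airlock pod arrives there on crossings 5, 7 is 4, 5 respectively — never all 6.
So no plan with fewer than 9 crossings exists, and this one achieves 9:
1. Engineer goes to the lab module with the bard and the paladin.  [the storage bay: the archer, the dwarf, the knight, the troll | the lab module: the bard, the paladin]
2. Engineer goes back to the storage bay with the bard.  [the storage bay: the archer, the bard, the dwarf, the knight, the troll | the lab module: the paladin]
3. Engineer goes to the lab module with the bard and the knight.  [the storage bay: the archer, the dwarf, the troll | the lab module: the bard, the knight, the paladin]
4. Engineer goes back to the storage bay with the paladin.  [the storage bay: the archer, the dwarf, the paladin, the troll | the lab module: the bard, the knight]
5. Engineer goes to the lab module with the paladin and the troll.  [the storage bay: the archer, the dwarf | the lab module: the bard, the knight, the paladin, the troll]
6. Engineer goes back to the storage bay with the paladin.  [the storage bay: the archer, the dwarf, the paladin | the lab module: the bard, the knight, the troll]
7. Engineer goes to the lab module with the archer and the dwarf.  [the storage bay: the paladin | the lab module: the archer, the bard, the dwarf, the knight, the troll]
8. Engineer goes back to the storage bay with the bard.  [the storage bay: the bard, the paladin | the lab module: the archer, the dwarf, the knight, the troll]
9. Engineer goes to the lab module with the bard and the paladin.  [the storage bay: — | the lab module: the archer, the bard, the dwarf, the knight, the paladin, the troll]

9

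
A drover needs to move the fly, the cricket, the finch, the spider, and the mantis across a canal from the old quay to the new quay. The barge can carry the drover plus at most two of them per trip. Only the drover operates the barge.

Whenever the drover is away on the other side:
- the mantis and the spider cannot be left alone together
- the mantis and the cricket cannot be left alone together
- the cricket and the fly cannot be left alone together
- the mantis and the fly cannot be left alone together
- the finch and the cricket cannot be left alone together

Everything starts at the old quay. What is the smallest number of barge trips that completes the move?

7

Counting alone: the drover can take at most 2 across per trip to the new quay, so moving all 5 needs at least 3 loaded trips out, with a return between consecutive ones — at least 5 crossings.
The safety rule pushes this higher. Following every safe sequence of crossings, the most of the 5 that can be at the new quay as the barge arrives there on crossing 5 is 4 — never all 5.
So no plan with fewer than 7 crossings exists, and this one achieves 7:
1. Drover goes to the new quay with the cricket and the mantis.  [the old quay: the finch, the fly, the spider | the new quay: the cricket, the mantis]
2. Drover goes back to the old quay with the cricket.  [the old quay: the cricket, the finch, the fly, the spider | the new quay: the mantis]
3. Drover goes to the new quay with the finch and the fly.  [the old quay: the cricket, the spider | the new quay: the finch, the fly, the mantis]
4. Drover goes back to the old quay with the fly.  [the old quay: the cricket, the fly, the spider | the new quay: the finch, the mantis]
5. Drover goes to the new quay with the fly and the spider.  [the old quay: the cricket | the new quay: the finch, the fly, the mantis, the spider]
6. Drover goes back to the old quay with the mantis.  [the old quay: the cricket, the mantis | the new quay: the finch, the fly, the spider]
7. Drover goes to the new quay with the cricket and the mantis.  [the old quay: — | the new quay: the cricket, the finch, the fly, the mantis, the spider]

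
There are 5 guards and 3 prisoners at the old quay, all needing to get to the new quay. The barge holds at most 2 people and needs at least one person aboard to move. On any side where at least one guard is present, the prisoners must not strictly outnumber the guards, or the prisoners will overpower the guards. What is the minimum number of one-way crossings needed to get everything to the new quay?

13

Counting alone: each trip to the new quay takes at most 2 across and each return brings at least 1 back, so after t trips out (and t−1 returns) at most 2t − (t−1) of the 8 are across; that first reaches 8 at t = 7, so at least 13 crossings are needed.
The plan below uses exactly 13 crossings, so it is optimal:
1. 2 prisoners → the new quay.  (the old quay: 5G 1P; the new quay: 0G 2P)
2. 1 prisoner ← the old quay.  (the old quay: 5G 2P; the new quay: 0G 1P)
3. 2 prisoners → the new quay.  (the old quay: 5G 0P; the new quay: 0G 3P)
4. 1 prisoner ← the old quay.  (the old quay: 5G 1P; the new quay: 0G 2P)
5. 2 guards → the new quay.  (the old quay: 3G 1P; the new quay: 2G 2P)
6. 1 prisoner ← the old quay.  (the old quay: 3G 2P; the new quay: 2G 1P)
7. 1 guard and 1 prisoner → the new quay.  (the old quay: 2G 1P; the new quay: 3G 2P)
8. 1 prisoner ← the old quay.  (the old quay: 2G 2P; the new quay: 3G 1P)
9. 2 prisoners → the new quay.  (the old quay: 2G 0P; the new quay: 3G 3P)
10. 1 prisoner ← the old quay.  (the old quay: 2G 1P; the new quay: 3G 2P)
11. 1 guard and 1 prisoner → the new quay.  (the old quay: 1G 0P; the new quay: 4G 3P)
12. 1 prisoner ← the old quay.  (the old quay: 1G 1P; the new quay: 4G 2P)
13. 1 guard and 1 prisoner → the new quay.  (the old quay: 0G 0P; the new quay: 5G 3P)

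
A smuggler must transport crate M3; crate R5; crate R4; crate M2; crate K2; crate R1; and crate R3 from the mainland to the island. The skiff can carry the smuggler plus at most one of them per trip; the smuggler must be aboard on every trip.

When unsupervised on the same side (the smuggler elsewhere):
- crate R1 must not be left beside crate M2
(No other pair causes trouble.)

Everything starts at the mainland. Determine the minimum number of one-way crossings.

Counting alone: the smuggler can take at most 1 across per trip to the island, so moving all 7 needs at least 7 loaded trips out, with a return between consecutive ones — at least 13 crossings.
The plan below uses exactly 13 crossings, so it is optimal:
1. Smuggler goes to the island with crate M2.  [the mainland: crate K2, crate M3, crate R1, crate R3, crate R4, crate R5 | the island: crate M2]
2. Smuggler goes back to the mainland alone.  [the mainland: crate K2, crate M3, crate R1, crate R3, crate R4, crate R5 | the island: crate M2]
3. Smuggler goes to the island with crate M3.  [the mainland: crate K2, crate R1, crate R3, crate R4, crate R5 | the island: crate M2, crate M3]
4. Smuggler goes back to the mainland alone.  [the mainland: crate K2, crate R1, crate R3, crate R4, crate R5 | the island: crate M2, crate M3]
5. Smuggler goes to the island with crate R5.  [the mainland: crate K2, crate R1, crate R3, crate R4 | the island: crate M2, crate M3, crate R5]
6. Smuggler goes back to the mainland alone.  [the mainland: crate K2, crate R1, crate R3, crate R4 | the island: crate M2, crate M3, crate R5]
7. Smuggler goes to the island with crate R4.  [the mainland: crate K2, crate R1, crate R3 | the island: crate M2, crate M3, crate R4, crate R5]
8. Smuggler goes back to the mainland alone.  [the mainland: crate K2, crate R1, crate R3 | the island: crate M2, crate M3, crate R4, crate R5]
9. Smuggler goes to the island with crate K2.  [the mainland: crate R1, crate R3 | the island: crate K2, crate M2, crate M3, crate R4, crate R5]
10. Smuggler goes back to the mainland alone.  [the mainland: crate R1, crate R3 | the island: crate K2, crate M2, crate M3, crate R4, crate R5]
11. Smuggler goes to the island with crate R3.  [the mainland: crate R1 | the island: crate K2, crate M2, crate M3, crate R3, crate R4, crate R5]
12. Smuggler goes back to the mainland alone.  [the mainland: crate R1 | the island: crate K2, crate M2, crate M3, crate R3, crate R4, crate R5]
13. Smuggler goes to the island with crate R1.  [the mainland: — | the island: crate K2, crate M2, crate M3, crate R1, crate R3, crate R4, crate R5]

13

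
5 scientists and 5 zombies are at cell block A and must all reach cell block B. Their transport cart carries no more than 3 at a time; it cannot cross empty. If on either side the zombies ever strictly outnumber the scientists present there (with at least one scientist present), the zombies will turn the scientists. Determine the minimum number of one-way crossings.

Counting alone: each trip to cell block B takes at most 3 across and each return brings at least 1 back, so after t trips out (and t−1 returns) at most 3t − (t−1) of the 10 are across; that first reaches 10 at t = 5, so at least 9 crossings are needed.
The safety rule pushes this higher. Following every safe sequence of crossings, the most of the 10 that can be at cell block B as the transport cart arrives there on crossing 9 is 9 — never all 10.
So no plan with fewer than 11 crossings exists, and this one achieves 11:
1. 2 zombies → cell block B.  (cell block A: 5S 3Z; cell block B: 0S 2Z)
2. 1 zombie ← cell block A.  (cell block A: 5S 4Z; cell block B: 0S 1Z)
3. 3 zombies → cell block B.  (cell block A: 5S 1Z; cell block B: 0S 4Z)
4. 1 zombie ← cell block A.  (cell block A: 5S 2Z; cell block B: 0S 3Z)
5. 3 scientists → cell block B.  (cell block A: 2S 2Z; cell block B: 3S 3Z)
6. 1 scientist and 1 zombie ← cell block A.  (cell block A: 3S 3Z; cell block B: 2S 2Z)
7. 3 scientists → cell block B.  (cell block A: 0S 3Z; cell block B: 5S 2Z)
8. 1 zombie ← cell block A.  (cell block A: 0S 4Z; cell block B: 5S 1Z)
9. 2 zombies → cell block B.  (cell block A: 0S 2Z; cell block B: 5S 3Z)
10. 1 zombie ← cell block A.  (cell block A: 0S 3Z; cell block B: 5S 2Z)
11. 3 zombies → cell block B.  (cell block A: 0S 0Z; cell block B: 5S 5Z)

11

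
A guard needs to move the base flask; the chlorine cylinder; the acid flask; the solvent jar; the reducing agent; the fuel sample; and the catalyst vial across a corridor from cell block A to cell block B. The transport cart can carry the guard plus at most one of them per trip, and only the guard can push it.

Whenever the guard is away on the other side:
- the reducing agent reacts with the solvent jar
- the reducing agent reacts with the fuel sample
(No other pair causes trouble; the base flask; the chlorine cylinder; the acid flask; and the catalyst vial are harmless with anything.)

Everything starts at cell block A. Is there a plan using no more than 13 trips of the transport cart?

No

Counting alone: the guard can take at most 1 across per trip to cell block B, so moving all 7 needs at least 7 loaded trips out, with a return between consecutive ones — at least 13 crossings.
The safety rule pushes this higher. Following every safe sequence of crossings, the most of the 7 that can be at cell block B as the transport cart arrives there on crossing 13 is 6 — never all 7.
So the move cannot be finished within 13 crossings. (The shortest complete plan takes 15:)
1. Guard goes to cell block B with the reducing agent.  [cell block A: the acid flask, the base flask, the catalyst vial, the chlorine cylinder, the fuel sample, the solvent jar | cell block B: the reducing agent]
2. Guard goes back to cell block A alone.  [cell block A: the acid flask, the base flask, the catalyst vial, the chlorine cylinder, the fuel sample, the solvent jar | cell block B: the reducing agent]
3. Guard goes to cell block B with the base flask.  [cell block A: the acid flask, the catalyst vial, the chlorine cylinder, the fuel sample, the solvent jar | cell block B: the base flask, the reducing agent]
4. Guard goes back to cell block A alone.  [cell block A: the acid flask, the catalyst vial, the chlorine cylinder, the fuel sample, the solvent jar | cell block B: the base flask, the reducing agent]
5. Guard goes to cell block B with the chlorine cylinder.  [cell block A: the acid flask, the catalyst vial, the fuel sample, the solvent jar | cell block B: the base flask, the chlorine cylinder, the reducing agent]
6. Guard goes back to cell block A alone.  [cell block A: the acid flask, the catalyst vial, the fuel sample, the solvent jar | cell block B: the base flask, the chlorine cylinder, the reducing agent]
7. Guard goes to cell block B with the acid flask.  [cell block A: the catalyst vial, the fuel sample, the solvent jar | cell block B: the acid flask, the base flask, the chlorine cylinder, the reducing agent]
8. Guard goes back to cell block A alone.  [cell block A: the catalyst vial, the fuel sample, the solvent jar | cell block B: the acid flask, the base flask, the chlorine cylinder, the reducing agent]
9. Guard goes to cell block B with the solvent jar.  [cell block A: the catalyst vial, the fuel sample | cell block B: the acid flask, the base flask, the chlorine cylinder, the reducing agent, the solvent jar]
10. Guard goes back to cell block A with the reducing agent.  [cell block A: the catalyst vial, the fuel sample, the reducing agent | cell block B: the acid flask, the base flask, the chlorine cylinder, the solvent jar]
11. Guard goes to cell block B with the fuel sample.  [cell block A: the catalyst vial, the reducing agent | cell block B: the acid flask, the base flask, the chlorine cylinder, the fuel sample, the solvent jar]
12. Guard goes back to cell block A alone.  [cell block A: the catalyst vial, the reducing agent | cell block B: the acid flask, the base flask, the chlorine cylinder, the fuel sample, the solvent jar]
13. Guard goes to cell block B with the catalyst vial.  [cell block A: the reducing agent | cell block B: the acid flask, the base flask, the catalyst vial, the chlorine cylinder, the fuel sample, the solvent jar]
14. Guard goes back to cell block A alone.  [cell block A: the reducing agent | cell block B: the acid flask, the base flask, the catalyst vial, the chlorine cylinder, the fuel sample, the solvent jar]
15. Guard goes to cell block B with the reducing agent.  [cell block A: — | cell block B: the acid flask, the base flask, the catalyst vial, the chlorine cylinder, the fuel sample, the reducing agent, the solvent jar]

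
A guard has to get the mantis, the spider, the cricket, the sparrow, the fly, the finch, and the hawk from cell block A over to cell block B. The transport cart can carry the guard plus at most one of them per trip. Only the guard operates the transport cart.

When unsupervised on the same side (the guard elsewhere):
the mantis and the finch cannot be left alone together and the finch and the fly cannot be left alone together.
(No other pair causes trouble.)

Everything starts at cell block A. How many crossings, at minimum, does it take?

Counting alone: the guard can take at most 1 across per trip to cell block B, so moving all 7 needs at least 7 loaded trips out, with a return between consecutive ones — at least 13 crossings.
The safety rule pushes this higher. Following every safe sequence of crossings, the most of the 7 that can be at cell block B as the transport cart arrives there on crossing 13 is 6 — never all 7.
So no plan with fewer than 15 crossings exists, and this one achieves 15:
1. Guard goes to cell block B with the finch.  [cell block A: the cricket, the fly, the hawk, the mantis, the sparrow, the spider | cell block B: the finch]
2. Guard goes back to cell block A alone.  [cell block A: the cricket, the fly, the hawk, the mantis, the sparrow, the spider | cell block B: the finch]
3. Guard goes to cell block B with the mantis.  [cell block A: the cricket, the fly, the hawk, the sparrow, the spider | cell block B: the finch, the mantis]
4. Guard goes back to cell block A with the finch.  [cell block A: the cricket, the finch, the fly, the hawk, the sparrow, the spider | cell block B: the mantis]
5. Guard goes to cell block B with the fly.  [cell block A: the cricket, the finch, the hawk, the sparrow, the spider | cell block B: the fly, the mantis]
6. Guard goes back to cell block A alone.  [cell block A: the cricket, the finch, the hawk, the sparrow, the spider | cell block B: the fly, the mantis]
7. Guard goes to cell block B with the spider.  [cell block A: the cricket, the finch, the hawk, the sparrow | cell block B: the fly, the mantis, the spider]
8. Guard goes back to cell block A alone.  [cell block A: the cricket, the finch, the hawk, the sparrow | cell block B: the fly, the mantis, the spider]
9. Guard goes to cell block B with the cricket.  [cell block A: the finch, the hawk, the sparrow | cell block B: the cricket, the fly, the mantis, the spider]
10. Guard goes back to cell block A alone.  [cell block A: the finch, the hawk, the sparrow | cell block B: the cricket, the fly, the mantis, the spider]
11. Guard goes to cell block B with the sparrow.  [cell block A: the finch, the hawk | cell block B: the cricket, the fly, the mantis, the sparrow, the spider]
12. Guard goes back to cell block A alone.  [cell block A: the finch, the hawk | cell block B: the cricket, the fly, the mantis, the sparrow, the spider]
13. Guard goes to cell block B with the hawk.  [cell block A: the finch | cell block B: the cricket, the fly, the hawk, the mantis, the sparrow, the spider]
14. Guard goes back to cell block A alone.  [cell block A: the finch | cell block B: the cricket, the fly, the hawk, the mantis, the sparrow, the spider]
15. Guard goes to cell block B with the finch.  [cell block A: — | cell block B: the cricket, the finch, the fly, the hawk, the mantis, the sparrow, the spider]

15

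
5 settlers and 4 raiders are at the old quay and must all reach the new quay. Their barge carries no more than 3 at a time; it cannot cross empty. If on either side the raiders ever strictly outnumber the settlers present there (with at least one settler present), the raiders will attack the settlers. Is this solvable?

1. 3 raiders → the new quay.  (the old quay: 5S 1R; the new quay: 0S 3R)
2. 1 raider ← the old quay.  (the old quay: 5S 2R; the new quay: 0S 2R)
3. 3 settlers → the new quay.  (the old quay: 2S 2R; the new quay: 3S 2R)
4. 1 settler ← the old quay.  (the old quay: 3S 2R; the new quay: 2S 2R)
5. 2 settlers and 1 raider → the new quay.  (the old quay: 1S 1R; the new quay: 4S 3R)
6. 1 settler ← the old quay.  (the old quay: 2S 1R; the new quay: 3S 3R)
7. 2 settlers and 1 raider → the new quay.  (the old quay: 0S 0R; the new quay: 5S 4R)

Yes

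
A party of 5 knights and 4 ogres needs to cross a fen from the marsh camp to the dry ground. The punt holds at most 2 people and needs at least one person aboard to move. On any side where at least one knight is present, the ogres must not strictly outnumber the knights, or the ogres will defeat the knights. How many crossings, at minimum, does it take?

Counting alone: each trip to the dry ground takes at most 2 across and each return brings at least 1 back, so after t trips out (and t−1 returns) at most 2t − (t−1) of the 9 are across; that first reaches 9 at t = 8, so at least 15 crossings are needed.
The plan below uses exactly 15 crossings, so it is optimal:
1. 2 ogres → the dry ground.  (the marsh camp: 5K 2O; the dry ground: 0K 2O)
2. 1 ogre ← the marsh camp.  (the marsh camp: 5K 3O; the dry ground: 0K 1O)
3. 2 ogres → the dry ground.  (the marsh camp: 5K 1O; the dry ground: 0K 3O)
4. 1 ogre ← the marsh camp.  (the marsh camp: 5K 2O; the dry ground: 0K 2O)
5. 2 knights → the dry ground.  (the marsh camp: 3K 2O; the dry ground: 2K 2O)
6. 1 ogre ← the marsh camp.  (the marsh camp: 3K 3O; the dry ground: 2K 1O)
7. 1 knight and 1 ogre → the dry ground.  (the marsh camp: 2K 2O; the dry ground: 3K 2O)
8. 1 knight ← the marsh camp.  (the marsh camp: 3K 2O; the dry ground: 2K 2O)
9. 1 knight and 1 ogre → the dry ground.  (the marsh camp: 2K 1O; the dry ground: 3K 3O)
10. 1 ogre ← the marsh camp.  (the marsh camp: 2K 2O; the dry ground: 3K 2O)
11. 1 knight and 1 ogre → the dry ground.  (the marsh camp: 1K 1O; the dry ground: 4K 3O)
12. 1 knight ← the marsh camp.  (the marsh camp: 2K 1O; the dry ground: 3K 3O)
13. 1 knight and 1 ogre → the dry ground.  (the marsh camp: 1K 0O; the dry ground: 4K 4O)
14. 1 ogre ← the marsh camp.  (the marsh camp: 1K 1O; the dry ground: 4K 3O)
15. 1 knight and 1 ogre → the dry ground.  (the marsh camp: 0K 0O; the dry ground: 5K 4O)

15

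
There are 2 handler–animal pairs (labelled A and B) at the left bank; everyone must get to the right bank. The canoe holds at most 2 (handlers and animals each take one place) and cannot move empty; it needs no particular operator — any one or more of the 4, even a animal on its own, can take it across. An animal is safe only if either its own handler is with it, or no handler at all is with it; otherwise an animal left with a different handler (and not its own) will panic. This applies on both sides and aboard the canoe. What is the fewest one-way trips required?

Counting alone: each trip to the right bank takes at most 2 across and each return brings at least 1 back, so after t trips out (and t−1 returns) at most 2t − (t−1) of the 4 are across; that first reaches 4 at t = 3, so at least 5 crossings are needed.
The plan below uses exactly 5 crossings, so it is optimal:
1. animal A and handler A cross → the right bank.
2. handler A crosses ← the left bank.
3. handler A and handler B cross → the right bank.
4. handler B crosses ← the left bank.
5. animal B and handler B cross → the right bank.

5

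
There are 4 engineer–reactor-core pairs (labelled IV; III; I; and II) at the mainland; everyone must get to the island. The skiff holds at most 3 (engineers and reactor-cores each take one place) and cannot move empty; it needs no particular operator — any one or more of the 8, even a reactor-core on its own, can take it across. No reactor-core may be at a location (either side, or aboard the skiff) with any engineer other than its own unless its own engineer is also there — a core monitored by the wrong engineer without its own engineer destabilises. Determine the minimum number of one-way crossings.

Counting alone: each trip to the island takes at most 3 across and each return brings at least 1 back, so after t trips out (and t−1 returns) at most 3t − (t−1) of the 8 are across; that first reaches 8 at t = 4, so at least 7 crossings are needed.
The safety rule pushes this higher. Following every safe sequence of crossings, the most of the 8 that can be at the island as the skiff arrives there on crossing 7 is 7 — never all 8.
So no plan with fewer than 9 crossings exists, and this one achieves 9:
1. engineer IV and reactor-core IV cross → the island.
2. engineer IV crosses ← the mainland.
3. engineer III, engineer IV, and reactor-core III cross → the island.
4. engineer IV and reactor-core IV cross ← the mainland.
5. engineer I, engineer II, and engineer IV cross → the island.
6. reactor-core III crosses ← the mainland.
7. reactor-core III and reactor-core IV cross → the island.
8. reactor-core IV crosses ← the mainland.
9. reactor-core I, reactor-core II, and reactor-core IV cross → the island.

9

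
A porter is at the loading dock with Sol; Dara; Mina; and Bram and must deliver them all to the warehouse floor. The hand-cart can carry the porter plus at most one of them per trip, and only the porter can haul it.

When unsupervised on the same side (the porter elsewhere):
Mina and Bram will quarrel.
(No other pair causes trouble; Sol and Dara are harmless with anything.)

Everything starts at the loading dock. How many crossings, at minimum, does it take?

7

Counting alone: the porter can take at most 1 across per trip to the warehouse floor, so moving all 4 needs at least 4 loaded trips out, with a return between consecutive ones — at least 7 crossings.
The plan below uses exactly 7 crossings, so it is optimal:
1. Porter goes to the warehouse floor with Mina.
2. Porter goes back to the loading dock alone.
3. Porter goes to the warehouse floor with Sol.
4. Porter goes back to the loading dock alone.
5. Porter goes to the warehouse floor with Dara.
6. Porter goes back to the loading dock alone.
7. Porter goes to the warehouse floor with Bram.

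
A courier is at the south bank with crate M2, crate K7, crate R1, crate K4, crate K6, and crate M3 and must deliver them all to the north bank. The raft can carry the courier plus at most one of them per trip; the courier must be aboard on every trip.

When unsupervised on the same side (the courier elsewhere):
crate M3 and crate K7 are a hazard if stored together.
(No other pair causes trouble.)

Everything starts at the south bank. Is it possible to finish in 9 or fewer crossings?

Counting alone: the courier can take at most 1 across per trip to the north bank, so moving all 6 needs at least 6 loaded trips out, with a return between consecutive ones — at least 11 crossings.
Since 9 < 11, 9 crossings cannot be enough. (The shortest complete plan in fact takes 11:)
1. Courier goes to the north bank with crate K7.
2. Courier goes back to the south bank alone.
3. Courier goes to the north bank with crate M2.
4. Courier goes back to the south bank alone.
5. Courier goes to the north bank with crate R1.
6. Courier goes back to the south bank alone.
7. Courier goes to the north bank with crate K4.
8. Courier goes back to the south bank alone.
9. Courier goes to the north bank with crate K6.
10. Courier goes back to the south bank alone.
11. Courier goes to the north bank with crate M3.

No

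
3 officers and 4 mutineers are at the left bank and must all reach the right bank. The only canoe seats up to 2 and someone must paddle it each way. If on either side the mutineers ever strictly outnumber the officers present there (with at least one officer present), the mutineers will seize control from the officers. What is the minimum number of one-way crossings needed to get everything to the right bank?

impossible

The mutineers already outnumber the officers at the left bank before anyone moves, so the starting position itself is disallowed.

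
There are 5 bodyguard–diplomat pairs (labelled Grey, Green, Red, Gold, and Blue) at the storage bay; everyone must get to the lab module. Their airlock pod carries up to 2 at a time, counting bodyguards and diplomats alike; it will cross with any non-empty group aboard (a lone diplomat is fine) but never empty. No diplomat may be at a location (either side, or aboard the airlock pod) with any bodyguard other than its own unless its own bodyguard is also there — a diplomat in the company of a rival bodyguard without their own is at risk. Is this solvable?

Following every safe sequence of crossings from the start, the most of the 10 that can be at the lab module as the airlock pod arrives there on crossings 1, 3, 5, 7 is 2, 3, 4, 5 respectively; the best ever achieved is 5 of 10.
From crossing 9 on, no configuration arises that was not already reachable earlier: only 82 distinct safe configurations (who is on which side, and where the airlock pod is) can ever be reached, none of them has everyone across, and every continuation just revisits them. So no valid plan exists.

No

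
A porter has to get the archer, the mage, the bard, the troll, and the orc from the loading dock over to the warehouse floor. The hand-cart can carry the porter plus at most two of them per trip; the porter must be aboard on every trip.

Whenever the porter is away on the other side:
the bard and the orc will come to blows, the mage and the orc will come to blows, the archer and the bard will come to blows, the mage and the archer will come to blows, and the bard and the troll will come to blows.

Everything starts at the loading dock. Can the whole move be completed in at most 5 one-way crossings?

Counting alone: the porter can take at most 2 across per trip to the warehouse floor, so moving all 5 needs at least 3 loaded trips out, with a return between consecutive ones — at least 5 crossings.
The safety rule pushes this higher. Following every safe sequence of crossings, the most of the 5 that can be at the warehouse floor as the hand-cart arrives there on crossing 5 is 4 — never all 5.
So the move cannot be finished within 5 crossings. (The shortest complete plan takes 7:)
1. Porter goes to the warehouse floor with the bard and the mage.  [the loading dock: the archer, the orc, the troll | the warehouse floor: the bard, the mage]
2. Porter goes back to the loading dock alone.  [the loading dock: the archer, the orc, the troll | the warehouse floor: the bard, the mage]
3. Porter goes to the warehouse floor with the archer.  [the loading dock: the orc, the troll | the warehouse floor: the archer, the bard, the mage]
4. Porter goes back to the loading dock with the bard and the mage.  [the loading dock: the bard, the mage, the orc, the troll | the warehouse floor: the archer]
5. Porter goes to the warehouse floor with the orc and the troll.  [the loading dock: the bard, the mage | the warehouse floor: the archer, the orc, the troll]
6. Porter goes back to the loading dock alone.  [the loading dock: the bard, the mage | the warehouse floor: the archer, the orc, the troll]
7. Porter goes to the warehouse floor with the bard and the mage.  [the loading dock: — | the warehouse floor: the archer, the bard, the mage, the orc, the troll]

No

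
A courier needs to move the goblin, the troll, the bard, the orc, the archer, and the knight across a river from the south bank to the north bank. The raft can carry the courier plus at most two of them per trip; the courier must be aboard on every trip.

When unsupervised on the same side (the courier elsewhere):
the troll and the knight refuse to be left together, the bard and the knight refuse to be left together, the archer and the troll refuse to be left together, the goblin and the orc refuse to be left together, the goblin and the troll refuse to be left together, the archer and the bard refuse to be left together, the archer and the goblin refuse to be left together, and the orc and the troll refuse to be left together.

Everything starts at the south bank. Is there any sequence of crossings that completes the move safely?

No

Whatever the first load, the items left behind include a forbidden pair without the courier. No opening move is safe, so no plan exists.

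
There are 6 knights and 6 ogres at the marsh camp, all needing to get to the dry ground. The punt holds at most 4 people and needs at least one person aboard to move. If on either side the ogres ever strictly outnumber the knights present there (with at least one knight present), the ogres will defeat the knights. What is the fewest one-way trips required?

9

Counting alone: each trip to the dry ground takes at most 4 across and each return brings at least 1 back, so after t trips out (and t−1 returns) at most 4t − (t−1) of the 12 are across; that first reaches 12 at t = 4, so at least 7 crossings are needed.
The safety rule pushes this higher. Following every safe sequence of crossings, the most of the 12 that can be at the dry ground as the punt arrives there on crossing 7 is 11 — never all 12.
So no plan with fewer than 9 crossings exists, and this one achieves 9:
1. 2 ogres → the dry ground.  (the marsh camp: 6K 4O; the dry ground: 0K 2O)
2. 1 ogre ← the marsh camp.  (the marsh camp: 6K 5O; the dry ground: 0K 1O)
3. 4 ogres → the dry ground.  (the marsh camp: 6K 1O; the dry ground: 0K 5O)
4. 1 ogre ← the marsh camp.  (the marsh camp: 6K 2O; the dry ground: 0K 4O)
5. 4 knights → the dry ground.  (the marsh camp: 2K 2O; the dry ground: 4K 4O)
6. 1 knight and 1 ogre ← the marsh camp.  (the marsh camp: 3K 3O; the dry ground: 3K 3O)
7. 2 knights and 2 ogres → the dry ground.  (the marsh camp: 1K 1O; the dry ground: 5K 5O)
8. 1 knight and 1 ogre ← the marsh camp.  (the marsh camp: 2K 2O; the dry ground: 4K 4O)
9. 2 knights and 2 ogres → the dry ground.  (the marsh camp: 0K 0O; the dry ground: 6K 6O)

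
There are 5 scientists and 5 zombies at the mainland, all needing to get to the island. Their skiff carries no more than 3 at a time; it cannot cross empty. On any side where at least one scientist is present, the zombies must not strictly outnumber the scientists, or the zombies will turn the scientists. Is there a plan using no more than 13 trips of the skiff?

Yes

Yes — this plan uses 11 crossings (≤ 13):
1. 2 zombies → the island.  (the mainland: 5S 3Z; the island: 0S 2Z)
2. 1 zombie ← the mainland.  (the mainland: 5S 4Z; the island: 0S 1Z)
3. 3 zombies → the island.  (the mainland: 5S 1Z; the island: 0S 4Z)
4. 1 zombie ← the mainland.  (the mainland: 5S 2Z; the island: 0S 3Z)
5. 3 scientists → the island.  (the mainland: 2S 2Z; the island: 3S 3Z)
6. 1 scientist and 1 zombie ← the mainland.  (the mainland: 3S 3Z; the island: 2S 2Z)
7. 3 scientists → the island.  (the mainland: 0S 3Z; the island: 5S 2Z)
8. 1 zombie ← the mainland.  (the mainland: 0S 4Z; the island: 5S 1Z)
9. 2 zombies → the island.  (the mainland: 0S 2Z; the island: 5S 3Z)
10. 1 zombie ← the mainland.  (the mainland: 0S 3Z; the island: 5S 2Z)
11. 3 zombies → the island.  (the mainland: 0S 0Z; the island: 5S 5Z)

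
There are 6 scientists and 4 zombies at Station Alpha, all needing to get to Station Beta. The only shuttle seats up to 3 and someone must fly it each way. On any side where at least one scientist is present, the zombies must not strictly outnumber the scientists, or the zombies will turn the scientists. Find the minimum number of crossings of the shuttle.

Counting alone: each trip to Station Beta takes at most 3 across and each return brings at least 1 back, so after t trips out (and t−1 returns) at most 3t − (t−1) of the 10 are across; that first reaches 10 at t = 5, so at least 9 crossings are needed.
The plan below uses exactly 9 crossings, so it is optimal:
1. 2 zombies → Station Beta.  (Station Alpha: 6S 2Z; Station Beta: 0S 2Z)
2. 1 zombie ← Station Alpha.  (Station Alpha: 6S 3Z; Station Beta: 0S 1Z)
3. 3 zombies → Station Beta.  (Station Alpha: 6S 0Z; Station Beta: 0S 4Z)
4. 1 zombie ← Station Alpha.  (Station Alpha: 6S 1Z; Station Beta: 0S 3Z)
5. 3 scientists → Station Beta.  (Station Alpha: 3S 1Z; Station Beta: 3S 3Z)
6. 1 zombie ← Station Alpha.  (Station Alpha: 3S 2Z; Station Beta: 3S 2Z)
7. 1 scientist and 2 zombies → Station Beta.  (Station Alpha: 2S 0Z; Station Beta: 4S 4Z)
8. 1 zombie ← Station Alpha.  (Station Alpha: 2S 1Z; Station Beta: 4S 3Z)
9. 2 scientists and 1 zombie → Station Beta.  (Station Alpha: 0S 0Z; Station Beta: 6S 4Z)

9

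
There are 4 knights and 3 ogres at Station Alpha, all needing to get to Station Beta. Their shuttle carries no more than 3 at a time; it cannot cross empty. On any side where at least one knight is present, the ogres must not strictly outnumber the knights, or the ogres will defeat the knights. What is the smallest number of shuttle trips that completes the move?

Counting alone: each trip to Station Beta takes at most 3 across and each return brings at least 1 back, so after t trips out (and t−1 returns) at most 3t − (t−1) of the 7 are across; that first reaches 7 at t = 3, so at least 5 crossings are needed.
The plan below uses exactly 5 crossings, so it is optimal:
1. 3 ogres → Station Beta.  (Station Alpha: 4K 0O; Station Beta: 0K 3O)
2. 1 ogre ← Station Alpha.  (Station Alpha: 4K 1O; Station Beta: 0K 2O)
3. 3 knights → Station Beta.  (Station Alpha: 1K 1O; Station Beta: 3K 2O)
4. 1 knight ← Station Alpha.  (Station Alpha: 2K 1O; Station Beta: 2K 2O)
5. 2 knights and 1 ogre → Station Beta.  (Station Alpha: 0K 0O; Station Beta: 4K 3O)

5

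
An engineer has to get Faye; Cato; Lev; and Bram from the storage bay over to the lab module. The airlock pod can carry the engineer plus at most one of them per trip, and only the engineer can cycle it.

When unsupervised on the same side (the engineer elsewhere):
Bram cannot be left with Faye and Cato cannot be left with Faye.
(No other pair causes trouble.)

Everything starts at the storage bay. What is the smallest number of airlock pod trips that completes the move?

9

Counting alone: the engineer can take at most 1 across per trip to the lab module, so moving all 4 needs at least 4 loaded trips out, with a return between consecutive ones — at least 7 crossings.
The safety rule pushes this higher. Following every safe sequence of crossings, the most of the 4 that can be at the lab module as the airlock pod arrives there on crossing 7 is 3 — never all 4.
So no plan with fewer than 9 crossings exists, and this one achieves 9:
1. Engineer goes to the lab module with Faye.  [the storage bay: Bram, Cato, Lev | the lab module: Faye]
2. Engineer goes back to the storage bay alone.  [the storage bay: Bram, Cato, Lev | the lab module: Faye]
3. Engineer goes to the lab module with Cato.  [the storage bay: Bram, Lev | the lab module: Cato, Faye]
4. Engineer goes back to the storage bay with Faye.  [the storage bay: Bram, Faye, Lev | the lab module: Cato]
5. Engineer goes to the lab module with Bram.  [the storage bay: Faye, Lev | the lab module: Bram, Cato]
6. Engineer goes back to the storage bay alone.  [the storage bay: Faye, Lev | the lab module: Bram, Cato]
7. Engineer goes to the lab module with Lev.  [the storage bay: Faye | the lab module: Bram, Cato, Lev]
8. Engineer goes back to the storage bay alone.  [the storage bay: Faye | the lab module: Bram, Cato, Lev]
9. Engineer goes to the lab module with Faye.  [the storage bay: — | the lab module: Bram, Cato, Faye, Lev]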